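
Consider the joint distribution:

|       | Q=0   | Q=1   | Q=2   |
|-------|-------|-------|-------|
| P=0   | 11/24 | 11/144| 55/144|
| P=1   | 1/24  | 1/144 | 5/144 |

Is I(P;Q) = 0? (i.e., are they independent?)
Marginal P(P) (row sums):
  P(P=0) = 11/24 + 11/144 + 55/144 = 11/12
  P(P=1) = 1/24 + 1/144 + 5/144 = 1/12
Marginal P(Q) (column sums):
  P(Q=0) = 11/24 + 1/24 = 1/2
  P(Q=1) = 11/144 + 1/144 = 1/12
  P(Q=2) = 55/144 + 5/144 = 5/12

P and Q are independent iff P(P=i,Q=j) = P(P=i)·P(Q=j) for every cell.
  P(P=0)·P(Q=0) = 11/12 × 1/2 = 11/24 = P(P=0,Q=0) ✓
  P(P=0)·P(Q=1) = 11/12 × 1/12 = 11/144 = P(P=0,Q=1) ✓
  P(P=0)·P(Q=2) = 11/12 × 5/12 = 55/144 = P(P=0,Q=2) ✓
  P(P=1)·P(Q=0) = 1/12 × 1/2 = 1/24 = P(P=1,Q=0) ✓
  P(P=1)·P(Q=1) = 1/12 × 1/12 = 1/144 = P(P=1,Q=1) ✓
  P(P=1)·P(Q=2) = 1/12 × 5/12 = 5/144 = P(P=1,Q=2) ✓

Yes, P and Q are independent: every cell factors, so I(P;Q) = 0 bits.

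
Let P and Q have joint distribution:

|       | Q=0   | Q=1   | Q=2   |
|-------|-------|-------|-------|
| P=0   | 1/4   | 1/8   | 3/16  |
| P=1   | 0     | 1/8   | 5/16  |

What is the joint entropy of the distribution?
H(P,Q) = -Σ P(P,Q) log₂ P(P,Q), summed over the non-zero cells:
H(P,Q) = -[(1/4)·log₂(1/4) + (1/8)·log₂(1/8) + (3/16)·log₂(3/16) + (1/8)·log₂(1/8) + (5/16)·log₂(5/16)]
  = 0.5000 + 0.3750 + 0.4528 + 0.3750 + 0.5244
  = 2.2272 bits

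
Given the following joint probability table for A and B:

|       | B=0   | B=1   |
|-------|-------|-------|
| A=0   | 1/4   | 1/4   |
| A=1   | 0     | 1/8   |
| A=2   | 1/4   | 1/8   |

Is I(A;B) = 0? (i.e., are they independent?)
Marginal P(A) (row sums):
  P(A=0) = 1/4 + 1/4 = 1/2
  P(A=1) = 0 + 1/8 = 1/8
  P(A=2) = 1/4 + 1/8 = 3/8
Marginal P(B) (column sums):
  P(B=0) = 1/4 + 0 + 1/4 = 1/2
  P(B=1) = 1/4 + 1/8 + 1/8 = 1/2

A and B are independent iff P(A=i,B=j) = P(A=i)·P(B=j) for every cell.
  P(A=1)·P(B=0) = 1/8 × 1/2 = 1/16, but P(A=1,B=0) = 0 ✗

No, A and B are not independent. Quantitatively, I(A;B) > 0:

H(A) = -[(1/2)·log₂(1/2) + (1/8)·log₂(1/8) + (3/8)·log₂(3/8)]
  = 0.5000 + 0.3750 + 0.5306
  = 1.4056 bits
H(B) = -[(1/2)·log₂(1/2) + (1/2)·log₂(1/2)]
  = 0.5000 + 0.5000
  = 1.0000 bits
H(A,B) = -[(1/4)·log₂(1/4) + (1/4)·log₂(1/4) + (1/8)·log₂(1/8) + (1/4)·log₂(1/4) + (1/8)·log₂(1/8)]
  = 0.5000 + 0.5000 + 0.3750 + 0.5000 + 0.3750
  = 2.2500 bits
I(A;B) = H(A) + H(B) - H(A,B) = 1.4056 + 1.0000 - 2.2500 = 0.1556 bits > 0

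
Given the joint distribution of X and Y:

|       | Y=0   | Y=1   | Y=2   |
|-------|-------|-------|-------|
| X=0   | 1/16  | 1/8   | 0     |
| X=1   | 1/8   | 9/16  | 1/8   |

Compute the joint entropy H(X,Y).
H(X,Y) = -Σ P(X,Y) log₂ P(X,Y), summed over the non-zero cells:
H(X,Y) = -[(1/16)·log₂(1/16) + (1/8)·log₂(1/8) + (1/8)·log₂(1/8) + (9/16)·log₂(9/16) + (1/8)·log₂(1/8)]
  = 0.2500 + 0.3750 + 0.3750 + 0.4669 + 0.3750
  = 1.8419 bits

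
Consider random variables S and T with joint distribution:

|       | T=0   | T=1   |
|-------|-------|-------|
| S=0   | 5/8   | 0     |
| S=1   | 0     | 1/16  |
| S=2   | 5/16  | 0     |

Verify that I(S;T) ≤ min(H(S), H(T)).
Marginal P(S) (row sums):
  P(S=0) = 5/8 + 0 = 5/8
  P(S=1) = 0 + 1/16 = 1/16
  P(S=2) = 5/16 + 0 = 5/16
Marginal P(T) (column sums):
  P(T=0) = 5/8 + 0 + 5/16 = 15/16
  P(T=1) = 0 + 1/16 + 0 = 1/16

H(S) = -[(5/8)·log₂(5/8) + (1/16)·log₂(1/16) + (5/16)·log₂(5/16)]
  = 0.4238 + 0.2500 + 0.5244
  = 1.1982 bits
H(T) = -[(15/16)·log₂(15/16) + (1/16)·log₂(1/16)]
  = 0.0873 + 0.2500
  = 0.3373 bits
H(S,T) = -[(5/8)·log₂(5/8) + (1/16)·log₂(1/16) + (5/16)·log₂(5/16)]
  = 0.4238 + 0.2500 + 0.5244
  = 1.1982 bits

I(S;T) = H(S) + H(T) - H(S,T)
  = 1.1982 + 0.3373 - 1.1982
  = 0.3373 bits

min(H(S), H(T)) = min(1.1982, 0.3373) = 0.3373 bits
Since 0.3373 ≤ 0.3373, the bound is satisfied ✓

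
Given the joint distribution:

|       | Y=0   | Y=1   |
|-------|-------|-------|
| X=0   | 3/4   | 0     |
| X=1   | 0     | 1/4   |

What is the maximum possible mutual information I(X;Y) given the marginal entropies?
The upper bound on mutual information is I(X;Y) ≤ min(H(X), H(Y)).

Marginal P(X) (row sums):
  P(X=0) = 3/4 + 0 = 3/4
  P(X=1) = 0 + 1/4 = 1/4
Marginal P(Y) (column sums):
  P(Y=0) = 3/4 + 0 = 3/4
  P(Y=1) = 0 + 1/4 = 1/4

H(X) = -[(3/4)·log₂(3/4) + (1/4)·log₂(1/4)]
  = 0.3113 + 0.5000
  = 0.8113 bits
H(Y) = -[(3/4)·log₂(3/4) + (1/4)·log₂(1/4)]
  = 0.3113 + 0.5000
  = 0.8113 bits

Maximum possible I(X;Y) = min(0.8113, 0.8113) = 0.8113 bits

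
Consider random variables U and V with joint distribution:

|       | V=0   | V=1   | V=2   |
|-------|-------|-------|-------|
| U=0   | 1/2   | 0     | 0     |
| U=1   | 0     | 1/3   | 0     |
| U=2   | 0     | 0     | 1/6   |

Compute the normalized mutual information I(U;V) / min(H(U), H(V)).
Marginal P(U) (row sums):
  P(U=0) = 1/2 + 0 + 0 = 1/2
  P(U=1) = 0 + 1/3 + 0 = 1/3
  P(U=2) = 0 + 0 + 1/6 = 1/6
Marginal P(V) (column sums):
  P(V=0) = 1/2 + 0 + 0 = 1/2
  P(V=1) = 0 + 1/3 + 0 = 1/3
  P(V=2) = 0 + 0 + 1/6 = 1/6

H(U) = -[(1/2)·log₂(1/2) + (1/3)·log₂(1/3) + (1/6)·log₂(1/6)]
  = 0.5000 + 0.5283 + 0.4308
  = 1.4591 bits
H(V) = -[(1/2)·log₂(1/2) + (1/3)·log₂(1/3) + (1/6)·log₂(1/6)]
  = 0.5000 + 0.5283 + 0.4308
  = 1.4591 bits
H(U,V) = -[(1/2)·log₂(1/2) + (1/3)·log₂(1/3) + (1/6)·log₂(1/6)]
  = 0.5000 + 0.5283 + 0.4308
  = 1.4591 bits

I(U;V) = H(U) + H(V) - H(U,V)
  = 1.4591 + 1.4591 - 1.4591
  = 1.4591 bits

min(H(U), H(V)) = min(1.4591, 1.4591) = 1.4591 bits
Normalized MI = 1.4591 / 1.4591 = 1.0000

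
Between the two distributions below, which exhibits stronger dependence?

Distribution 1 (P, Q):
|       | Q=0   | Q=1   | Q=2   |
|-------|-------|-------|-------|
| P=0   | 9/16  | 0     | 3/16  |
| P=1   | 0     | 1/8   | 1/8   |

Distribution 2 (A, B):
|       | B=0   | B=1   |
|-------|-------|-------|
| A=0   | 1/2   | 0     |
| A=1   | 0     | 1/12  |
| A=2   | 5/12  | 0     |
Distribution 1 (P, Q):
Marginal P(P) (row sums):
  P(P=0) = 9/16 + 0 + 3/16 = 3/4
  P(P=1) = 0 + 1/8 + 1/8 = 1/4
Marginal P(Q) (column sums):
  P(Q=0) = 9/16 + 0 = 9/16
  P(Q=1) = 0 + 1/8 = 1/8
  P(Q=2) = 3/16 + 1/8 = 5/16

H(P) = -[(3/4)·log₂(3/4) + (1/4)·log₂(1/4)]
  = 0.3113 + 0.5000
  = 0.8113 bits
H(Q) = -[(9/16)·log₂(9/16) + (1/8)·log₂(1/8) + (5/16)·log₂(5/16)]
  = 0.4669 + 0.3750 + 0.5244
  = 1.3663 bits
H(P,Q) = -[(9/16)·log₂(9/16) + (3/16)·log₂(3/16) + (1/8)·log₂(1/8) + (1/8)·log₂(1/8)]
  = 0.4669 + 0.4528 + 0.3750 + 0.3750
  = 1.6697 bits

I(P;Q) = H(P) + H(Q) - H(P,Q)
  = 0.8113 + 1.3663 - 1.6697
  = 0.5079 bits

Distribution 2 (A, B):
Marginal P(A) (row sums):
  P(A=0) = 1/2 + 0 = 1/2
  P(A=1) = 0 + 1/12 = 1/12
  P(A=2) = 5/12 + 0 = 5/12
Marginal P(B) (column sums):
  P(B=0) = 1/2 + 0 + 5/12 = 11/12
  P(B=1) = 0 + 1/12 + 0 = 1/12

H(A) = -[(1/2)·log₂(1/2) + (1/12)·log₂(1/12) + (5/12)·log₂(5/12)]
  = 0.5000 + 0.2987 + 0.5263
  = 1.3250 bits
H(B) = -[(11/12)·log₂(11/12) + (1/12)·log₂(1/12)]
  = 0.1151 + 0.2987
  = 0.4138 bits
H(A,B) = -[(1/2)·log₂(1/2) + (1/12)·log₂(1/12) + (5/12)·log₂(5/12)]
  = 0.5000 + 0.2987 + 0.5263
  = 1.3250 bits

I(A;B) = H(A) + H(B) - H(A,B)
  = 1.3250 + 0.4138 - 1.3250
  = 0.4138 bits

I(P;Q) = 0.5079 bits > I(A;B) = 0.4138 bits, so (P, Q) has the higher mutual information (stronger dependence).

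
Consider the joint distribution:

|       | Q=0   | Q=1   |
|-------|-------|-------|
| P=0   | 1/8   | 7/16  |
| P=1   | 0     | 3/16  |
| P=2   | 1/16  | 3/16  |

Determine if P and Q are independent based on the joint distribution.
Marginal P(P) (row sums):
  P(P=0) = 1/8 + 7/16 = 9/16
  P(P=1) = 0 + 3/16 = 3/16
  P(P=2) = 1/16 + 3/16 = 1/4
Marginal P(Q) (column sums):
  P(Q=0) = 1/8 + 0 + 1/16 = 3/16
  P(Q=1) = 7/16 + 3/16 + 3/16 = 13/16

P and Q are independent iff P(P=i,Q=j) = P(P=i)·P(Q=j) for every cell.
  P(P=0)·P(Q=0) = 9/16 × 3/16 = 27/256, but P(P=0,Q=0) = 1/8 ✗

No, P and Q are not independent. Quantitatively, I(P;Q) > 0:

H(P) = -[(9/16)·log₂(9/16) + (3/16)·log₂(3/16) + (1/4)·log₂(1/4)]
  = 0.4669 + 0.4528 + 0.5000
  = 1.4197 bits
H(Q) = -[(3/16)·log₂(3/16) + (13/16)·log₂(13/16)]
  = 0.4528 + 0.2434
  = 0.6962 bits
H(P,Q) = -[(1/8)·log₂(1/8) + (7/16)·log₂(7/16) + (3/16)·log₂(3/16) + (1/16)·log₂(1/16) + (3/16)·log₂(3/16)]
  = 0.3750 + 0.5218 + 0.4528 + 0.2500 + 0.4528
  = 2.0524 bits
I(P;Q) = H(P) + H(Q) - H(P,Q) = 1.4197 + 0.6962 - 2.0524 = 0.0635 bits > 0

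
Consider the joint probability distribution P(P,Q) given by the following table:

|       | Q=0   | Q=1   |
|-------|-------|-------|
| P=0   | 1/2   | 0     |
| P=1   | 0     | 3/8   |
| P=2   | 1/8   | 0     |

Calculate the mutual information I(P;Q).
Marginal P(P) (row sums):
  P(P=0) = 1/2 + 0 = 1/2
  P(P=1) = 0 + 3/8 = 3/8
  P(P=2) = 1/8 + 0 = 1/8
Marginal P(Q) (column sums):
  P(Q=0) = 1/2 + 0 + 1/8 = 5/8
  P(Q=1) = 0 + 3/8 + 0 = 3/8

H(P) = -[(1/2)·log₂(1/2) + (3/8)·log₂(3/8) + (1/8)·log₂(1/8)]
  = 0.5000 + 0.5306 + 0.3750
  = 1.4056 bits
H(Q) = -[(5/8)·log₂(5/8) + (3/8)·log₂(3/8)]
  = 0.4238 + 0.5306
  = 0.9544 bits
H(P,Q) = -[(1/2)·log₂(1/2) + (3/8)·log₂(3/8) + (1/8)·log₂(1/8)]
  = 0.5000 + 0.5306 + 0.3750
  = 1.4056 bits

I(P;Q) = H(P) + H(Q) - H(P,Q)
  = 1.4056 + 0.9544 - 1.4056
  = 0.9544 bits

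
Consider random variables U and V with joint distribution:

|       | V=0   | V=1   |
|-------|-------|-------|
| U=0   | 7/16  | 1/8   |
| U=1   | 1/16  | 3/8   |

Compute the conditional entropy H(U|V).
Marginal P(V) (column sums):
  P(V=0) = 7/16 + 1/16 = 1/2
  P(V=1) = 1/8 + 3/8 = 1/2

H(U|V) = -Σ P(U,V)·log₂ P(U|V), where P(U|V) = P(U,V) / P(V)
  (U=0,V=0): P(U|V) = (7/16)/(1/2) = 7/8;  -(7/16)·log₂(7/8) = 0.0843
  (U=0,V=1): P(U|V) = (1/8)/(1/2) = 1/4;  -(1/8)·log₂(1/4) = 0.2500
  (U=1,V=0): P(U|V) = (1/16)/(1/2) = 1/8;  -(1/16)·log₂(1/8) = 0.1875
  (U=1,V=1): P(U|V) = (3/8)/(1/2) = 3/4;  -(3/8)·log₂(3/4) = 0.1556
H(U|V) = 0.0843 + 0.2500 + 0.1875 + 0.1556
  = 0.6774 bits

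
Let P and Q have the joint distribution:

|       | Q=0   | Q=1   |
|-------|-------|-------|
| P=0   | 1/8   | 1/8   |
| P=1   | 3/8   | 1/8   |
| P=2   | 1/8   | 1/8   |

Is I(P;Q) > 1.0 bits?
Marginal P(P) (row sums):
  P(P=0) = 1/8 + 1/8 = 1/4
  P(P=1) = 3/8 + 1/8 = 1/2
  P(P=2) = 1/8 + 1/8 = 1/4
Marginal P(Q) (column sums):
  P(Q=0) = 1/8 + 3/8 + 1/8 = 5/8
  P(Q=1) = 1/8 + 1/8 + 1/8 = 3/8

H(P) = -[(1/4)·log₂(1/4) + (1/2)·log₂(1/2) + (1/4)·log₂(1/4)]
  = 0.5000 + 0.5000 + 0.5000
  = 1.5000 bits
H(Q) = -[(5/8)·log₂(5/8) + (3/8)·log₂(3/8)]
  = 0.4238 + 0.5306
  = 0.9544 bits
H(P,Q) = -[(1/8)·log₂(1/8) + (1/8)·log₂(1/8) + (3/8)·log₂(3/8) + (1/8)·log₂(1/8) + (1/8)·log₂(1/8) + (1/8)·log₂(1/8)]
  = 0.3750 + 0.3750 + 0.5306 + 0.3750 + 0.3750 + 0.3750
  = 2.4056 bits

I(P;Q) = H(P) + H(Q) - H(P,Q)
  = 1.5000 + 0.9544 - 2.4056
  = 0.0488 bits

No. I(P;Q) = 0.0488 bits, which is ≤ 1.0 bits.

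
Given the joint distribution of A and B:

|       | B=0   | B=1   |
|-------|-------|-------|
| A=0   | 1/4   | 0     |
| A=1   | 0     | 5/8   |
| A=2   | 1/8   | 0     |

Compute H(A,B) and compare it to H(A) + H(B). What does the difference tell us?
Marginal P(A) (row sums):
  P(A=0) = 1/4 + 0 = 1/4
  P(A=1) = 0 + 5/8 = 5/8
  P(A=2) = 1/8 + 0 = 1/8
Marginal P(B) (column sums):
  P(B=0) = 1/4 + 0 + 1/8 = 3/8
  P(B=1) = 0 + 5/8 + 0 = 5/8

H(A,B) = -[(1/4)·log₂(1/4) + (5/8)·log₂(5/8) + (1/8)·log₂(1/8)]
  = 0.5000 + 0.4238 + 0.3750
  = 1.2988 bits
H(A) = -[(1/4)·log₂(1/4) + (5/8)·log₂(5/8) + (1/8)·log₂(1/8)]
  = 0.5000 + 0.4238 + 0.3750
  = 1.2988 bits
H(B) = -[(3/8)·log₂(3/8) + (5/8)·log₂(5/8)]
  = 0.5306 + 0.4238
  = 0.9544 bits

H(A) + H(B) = 1.2988 + 0.9544 = 2.2532 bits
Difference: H(A) + H(B) - H(A,B) = 2.2532 - 1.2988 = 0.9544 bits = I(A;B)

The difference is the mutual information; it is positive here, so A and B are dependent (knowing one reduces uncertainty about the other by 0.9544 bits).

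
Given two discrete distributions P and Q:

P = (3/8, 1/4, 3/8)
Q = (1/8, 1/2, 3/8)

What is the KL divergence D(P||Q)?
D(P||Q) = Σ P(i) log₂(P(i)/Q(i))
  i=0: (3/8) × log₂((3/8)/(1/8)) = (3/8) × log₂(3) = 0.5944
  i=1: (1/4) × log₂((1/4)/(1/2)) = (1/4) × log₂(1/2) = -0.2500
  i=2: (3/8) × log₂((3/8)/(3/8)) = (3/8) × log₂(1) = 0.0000
D(P||Q) = 0.5944 - 0.2500 + 0.0000
  = 0.3444 bits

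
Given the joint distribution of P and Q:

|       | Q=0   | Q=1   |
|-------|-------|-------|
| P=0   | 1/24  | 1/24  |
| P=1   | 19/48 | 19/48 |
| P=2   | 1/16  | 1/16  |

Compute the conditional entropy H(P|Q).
Marginal P(Q) (column sums):
  P(Q=0) = 1/24 + 19/48 + 1/16 = 1/2
  P(Q=1) = 1/24 + 19/48 + 1/16 = 1/2

H(P|Q) = -Σ P(P,Q)·log₂ P(P|Q), where P(P|Q) = P(P,Q) / P(Q)
  (P=0,Q=0): P(P|Q) = (1/24)/(1/2) = 1/12;  -(1/24)·log₂(1/12) = 0.1494
  (P=0,Q=1): P(P|Q) = (1/24)/(1/2) = 1/12;  -(1/24)·log₂(1/12) = 0.1494
  (P=1,Q=0): P(P|Q) = (19/48)/(1/2) = 19/24;  -(19/48)·log₂(19/24) = 0.1334
  (P=1,Q=1): P(P|Q) = (19/48)/(1/2) = 19/24;  -(19/48)·log₂(19/24) = 0.1334
  (P=2,Q=0): P(P|Q) = (1/16)/(1/2) = 1/8;  -(1/16)·log₂(1/8) = 0.1875
  (P=2,Q=1): P(P|Q) = (1/16)/(1/2) = 1/8;  -(1/16)·log₂(1/8) = 0.1875
H(P|Q) = 0.1494 + 0.1494 + 0.1334 + 0.1334 + 0.1875 + 0.1875
  = 0.9406 bits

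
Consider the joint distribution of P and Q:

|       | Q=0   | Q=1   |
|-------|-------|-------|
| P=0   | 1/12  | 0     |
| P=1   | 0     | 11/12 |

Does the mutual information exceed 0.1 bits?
Marginal P(P) (row sums):
  P(P=0) = 1/12 + 0 = 1/12
  P(P=1) = 0 + 11/12 = 11/12
Marginal P(Q) (column sums):
  P(Q=0) = 1/12 + 0 = 1/12
  P(Q=1) = 0 + 11/12 = 11/12

H(P) = -[(1/12)·log₂(1/12) + (11/12)·log₂(11/12)]
  = 0.2987 + 0.1151
  = 0.4138 bits
H(Q) = -[(1/12)·log₂(1/12) + (11/12)·log₂(11/12)]
  = 0.2987 + 0.1151
  = 0.4138 bits
H(P,Q) = -[(1/12)·log₂(1/12) + (11/12)·log₂(11/12)]
  = 0.2987 + 0.1151
  = 0.4138 bits

I(P;Q) = H(P) + H(Q) - H(P,Q)
  = 0.4138 + 0.4138 - 0.4138
  = 0.4138 bits

Yes. I(P;Q) = 0.4138 bits, which is > 0.1 bits.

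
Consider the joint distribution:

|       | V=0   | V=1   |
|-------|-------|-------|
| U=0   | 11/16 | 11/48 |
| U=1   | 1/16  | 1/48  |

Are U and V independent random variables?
Marginal P(U) (row sums):
  P(U=0) = 11/16 + 11/48 = 11/12
  P(U=1) = 1/16 + 1/48 = 1/12
Marginal P(V) (column sums):
  P(V=0) = 11/16 + 1/16 = 3/4
  P(V=1) = 11/48 + 1/48 = 1/4

U and V are independent iff P(U=i,V=j) = P(U=i)·P(V=j) for every cell.
  P(U=0)·P(V=0) = 11/12 × 3/4 = 11/16 = P(U=0,V=0) ✓
  P(U=0)·P(V=1) = 11/12 × 1/4 = 11/48 = P(U=0,V=1) ✓
  P(U=1)·P(V=0) = 1/12 × 3/4 = 1/16 = P(U=1,V=0) ✓
  P(U=1)·P(V=1) = 1/12 × 1/4 = 1/48 = P(U=1,V=1) ✓

Yes, U and V are independent: every cell factors, so I(U;V) = 0 bits.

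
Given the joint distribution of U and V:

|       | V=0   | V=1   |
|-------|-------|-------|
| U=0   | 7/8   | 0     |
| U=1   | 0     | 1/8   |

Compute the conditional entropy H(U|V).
Marginal P(V) (column sums):
  P(V=0) = 7/8 + 0 = 7/8
  P(V=1) = 0 + 1/8 = 1/8

H(U|V) = -Σ P(U,V)·log₂ P(U|V), where P(U|V) = P(U,V) / P(V)
  (cells with P(U,V) = 0 contribute 0)
  (U=0,V=0): P(U|V) = (7/8)/(7/8) = 1;  -(7/8)·log₂(1) = 0.0000
  (U=1,V=1): P(U|V) = (1/8)/(1/8) = 1;  -(1/8)·log₂(1) = 0.0000
H(U|V) = 0.0000 + 0.0000
  = 0.0000 bits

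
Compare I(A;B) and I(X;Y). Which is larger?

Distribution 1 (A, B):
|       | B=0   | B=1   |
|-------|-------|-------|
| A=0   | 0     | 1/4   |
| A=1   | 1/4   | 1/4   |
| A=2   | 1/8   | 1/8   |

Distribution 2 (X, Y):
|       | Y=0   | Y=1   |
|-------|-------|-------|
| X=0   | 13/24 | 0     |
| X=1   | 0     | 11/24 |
Distribution 1 (A, B):
Marginal P(A) (row sums):
  P(A=0) = 0 + 1/4 = 1/4
  P(A=1) = 1/4 + 1/4 = 1/2
  P(A=2) = 1/8 + 1/8 = 1/4
Marginal P(B) (column sums):
  P(B=0) = 0 + 1/4 + 1/8 = 3/8
  P(B=1) = 1/4 + 1/4 + 1/8 = 5/8

H(A) = -[(1/4)·log₂(1/4) + (1/2)·log₂(1/2) + (1/4)·log₂(1/4)]
  = 0.5000 + 0.5000 + 0.5000
  = 1.5000 bits
H(B) = -[(3/8)·log₂(3/8) + (5/8)·log₂(5/8)]
  = 0.5306 + 0.4238
  = 0.9544 bits
H(A,B) = -[(1/4)·log₂(1/4) + (1/4)·log₂(1/4) + (1/4)·log₂(1/4) + (1/8)·log₂(1/8) + (1/8)·log₂(1/8)]
  = 0.5000 + 0.5000 + 0.5000 + 0.3750 + 0.3750
  = 2.2500 bits

I(A;B) = H(A) + H(B) - H(A,B)
  = 1.5000 + 0.9544 - 2.2500
  = 0.2044 bits

Distribution 2 (X, Y):
Marginal P(X) (row sums):
  P(X=0) = 13/24 + 0 = 13/24
  P(X=1) = 0 + 11/24 = 11/24
Marginal P(Y) (column sums):
  P(Y=0) = 13/24 + 0 = 13/24
  P(Y=1) = 0 + 11/24 = 11/24

H(X) = -[(13/24)·log₂(13/24) + (11/24)·log₂(11/24)]
  = 0.4791 + 0.5159
  = 0.9950 bits
H(Y) = -[(13/24)·log₂(13/24) + (11/24)·log₂(11/24)]
  = 0.4791 + 0.5159
  = 0.9950 bits
H(X,Y) = -[(13/24)·log₂(13/24) + (11/24)·log₂(11/24)]
  = 0.4791 + 0.5159
  = 0.9950 bits

I(X;Y) = H(X) + H(Y) - H(X,Y)
  = 0.9950 + 0.9950 - 0.9950
  = 0.9950 bits

I(X;Y) = 0.9950 bits > I(A;B) = 0.2044 bits, so (X, Y) has the higher mutual information (stronger dependence).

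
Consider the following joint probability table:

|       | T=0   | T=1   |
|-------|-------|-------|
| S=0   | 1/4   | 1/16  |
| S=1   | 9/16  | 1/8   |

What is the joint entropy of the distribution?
H(S,T) = -Σ P(S,T) log₂ P(S,T), summed over the non-zero cells:
H(S,T) = -[(1/4)·log₂(1/4) + (1/16)·log₂(1/16) + (9/16)·log₂(9/16) + (1/8)·log₂(1/8)]
  = 0.5000 + 0.2500 + 0.4669 + 0.3750
  = 1.5919 bits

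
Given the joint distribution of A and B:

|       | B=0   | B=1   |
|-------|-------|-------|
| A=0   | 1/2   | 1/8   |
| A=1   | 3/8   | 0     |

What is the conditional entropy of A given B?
Marginal P(B) (column sums):
  P(B=0) = 1/2 + 3/8 = 7/8
  P(B=1) = 1/8 + 0 = 1/8

H(A|B) = -Σ P(A,B)·log₂ P(A|B), where P(A|B) = P(A,B) / P(B)
  (cells with P(A,B) = 0 contribute 0)
  (A=0,B=0): P(A|B) = (1/2)/(7/8) = 4/7;  -(1/2)·log₂(4/7) = 0.4037
  (A=0,B=1): P(A|B) = (1/8)/(1/8) = 1;  -(1/8)·log₂(1) = 0.0000
  (A=1,B=0): P(A|B) = (3/8)/(7/8) = 3/7;  -(3/8)·log₂(3/7) = 0.4584
H(A|B) = 0.4037 + 0.0000 + 0.4584
  = 0.8621 bits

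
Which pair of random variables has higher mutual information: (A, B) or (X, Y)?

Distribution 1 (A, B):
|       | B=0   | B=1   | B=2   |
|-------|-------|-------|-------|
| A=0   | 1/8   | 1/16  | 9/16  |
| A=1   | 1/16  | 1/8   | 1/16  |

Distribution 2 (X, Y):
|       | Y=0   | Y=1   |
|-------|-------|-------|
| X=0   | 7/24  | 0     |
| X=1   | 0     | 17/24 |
Distribution 1 (A, B):
Marginal P(A) (row sums):
  P(A=0) = 1/8 + 1/16 + 9/16 = 3/4
  P(A=1) = 1/16 + 1/8 + 1/16 = 1/4
Marginal P(B) (column sums):
  P(B=0) = 1/8 + 1/16 = 3/16
  P(B=1) = 1/16 + 1/8 = 3/16
  P(B=2) = 9/16 + 1/16 = 5/8

H(A) = -[(3/4)·log₂(3/4) + (1/4)·log₂(1/4)]
  = 0.3113 + 0.5000
  = 0.8113 bits
H(B) = -[(3/16)·log₂(3/16) + (3/16)·log₂(3/16) + (5/8)·log₂(5/8)]
  = 0.4528 + 0.4528 + 0.4238
  = 1.3294 bits
H(A,B) = -[(1/8)·log₂(1/8) + (1/16)·log₂(1/16) + (9/16)·log₂(9/16) + (1/16)·log₂(1/16) + (1/8)·log₂(1/8) + (1/16)·log₂(1/16)]
  = 0.3750 + 0.2500 + 0.4669 + 0.2500 + 0.3750 + 0.2500
  = 1.9669 bits

I(A;B) = H(A) + H(B) - H(A,B)
  = 0.8113 + 1.3294 - 1.9669
  = 0.1738 bits

Distribution 2 (X, Y):
Marginal P(X) (row sums):
  P(X=0) = 7/24 + 0 = 7/24
  P(X=1) = 0 + 17/24 = 17/24
Marginal P(Y) (column sums):
  P(Y=0) = 7/24 + 0 = 7/24
  P(Y=1) = 0 + 17/24 = 17/24

H(X) = -[(7/24)·log₂(7/24) + (17/24)·log₂(17/24)]
  = 0.5185 + 0.3524
  = 0.8709 bits
H(Y) = -[(7/24)·log₂(7/24) + (17/24)·log₂(17/24)]
  = 0.5185 + 0.3524
  = 0.8709 bits
H(X,Y) = -[(7/24)·log₂(7/24) + (17/24)·log₂(17/24)]
  = 0.5185 + 0.3524
  = 0.8709 bits

I(X;Y) = H(X) + H(Y) - H(X,Y)
  = 0.8709 + 0.8709 - 0.8709
  = 0.8709 bits

I(X;Y) = 0.8709 bits > I(A;B) = 0.1738 bits, so (X, Y) has the higher mutual information (stronger dependence).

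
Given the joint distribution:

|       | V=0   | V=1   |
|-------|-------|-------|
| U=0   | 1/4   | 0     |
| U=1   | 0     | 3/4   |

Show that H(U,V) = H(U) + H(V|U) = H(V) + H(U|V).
Marginal P(U) (row sums):
  P(U=0) = 1/4 + 0 = 1/4
  P(U=1) = 0 + 3/4 = 3/4
Marginal P(V) (column sums):
  P(V=0) = 1/4 + 0 = 1/4
  P(V=1) = 0 + 3/4 = 3/4

Decomposition 1: H(U) + H(V|U)
H(U) = -[(1/4)·log₂(1/4) + (3/4)·log₂(3/4)]
  = 0.5000 + 0.3113
  = 0.8113 bits
H(V|U) = -Σ P(U,V)·log₂ P(V|U), where P(V|U) = P(U,V) / P(U)
  (cells with P(U,V) = 0 contribute 0)
  (U=0,V=0): P(V|U) = (1/4)/(1/4) = 1;  -(1/4)·log₂(1) = 0.0000
  (U=1,V=1): P(V|U) = (3/4)/(3/4) = 1;  -(3/4)·log₂(1) = 0.0000
H(V|U) = 0.0000 + 0.0000
  = 0.0000 bits
H(U) + H(V|U) = 0.8113 + 0.0000 = 0.8113 bits

Decomposition 2: H(V) + H(U|V)
H(V) = -[(1/4)·log₂(1/4) + (3/4)·log₂(3/4)]
  = 0.5000 + 0.3113
  = 0.8113 bits
H(U|V) = -Σ P(U,V)·log₂ P(U|V), where P(U|V) = P(U,V) / P(V)
  (cells with P(U,V) = 0 contribute 0)
  (U=0,V=0): P(U|V) = (1/4)/(1/4) = 1;  -(1/4)·log₂(1) = 0.0000
  (U=1,V=1): P(U|V) = (3/4)/(3/4) = 1;  -(3/4)·log₂(1) = 0.0000
H(U|V) = 0.0000 + 0.0000
  = 0.0000 bits
H(V) + H(U|V) = 0.8113 + 0.0000 = 0.8113 bits

Direct computation of the joint entropy:
H(U,V) = -[(1/4)·log₂(1/4) + (3/4)·log₂(3/4)]
  = 0.5000 + 0.3113
  = 0.8113 bits

All three agree: H(U,V) = 0.8113 bits ✓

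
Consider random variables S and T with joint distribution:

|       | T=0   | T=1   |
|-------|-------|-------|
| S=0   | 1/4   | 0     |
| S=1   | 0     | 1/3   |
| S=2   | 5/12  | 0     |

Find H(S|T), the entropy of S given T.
Marginal P(T) (column sums):
  P(T=0) = 1/4 + 0 + 5/12 = 2/3
  P(T=1) = 0 + 1/3 + 0 = 1/3

H(S|T) = -Σ P(S,T)·log₂ P(S|T), where P(S|T) = P(S,T) / P(T)
  (cells with P(S,T) = 0 contribute 0)
  (S=0,T=0): P(S|T) = (1/4)/(2/3) = 3/8;  -(1/4)·log₂(3/8) = 0.3538
  (S=1,T=1): P(S|T) = (1/3)/(1/3) = 1;  -(1/3)·log₂(1) = 0.0000
  (S=2,T=0): P(S|T) = (5/12)/(2/3) = 5/8;  -(5/12)·log₂(5/8) = 0.2825
H(S|T) = 0.3538 + 0.0000 + 0.2825
  = 0.6363 bits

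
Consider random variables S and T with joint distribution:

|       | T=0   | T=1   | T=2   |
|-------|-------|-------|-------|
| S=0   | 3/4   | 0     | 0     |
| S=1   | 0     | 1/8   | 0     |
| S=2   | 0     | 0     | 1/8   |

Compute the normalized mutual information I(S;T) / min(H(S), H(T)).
Marginal P(S) (row sums):
  P(S=0) = 3/4 + 0 + 0 = 3/4
  P(S=1) = 0 + 1/8 + 0 = 1/8
  P(S=2) = 0 + 0 + 1/8 = 1/8
Marginal P(T) (column sums):
  P(T=0) = 3/4 + 0 + 0 = 3/4
  P(T=1) = 0 + 1/8 + 0 = 1/8
  P(T=2) = 0 + 0 + 1/8 = 1/8

H(S) = -[(3/4)·log₂(3/4) + (1/8)·log₂(1/8) + (1/8)·log₂(1/8)]
  = 0.3113 + 0.3750 + 0.3750
  = 1.0613 bits
H(T) = -[(3/4)·log₂(3/4) + (1/8)·log₂(1/8) + (1/8)·log₂(1/8)]
  = 0.3113 + 0.3750 + 0.3750
  = 1.0613 bits
H(S,T) = -[(3/4)·log₂(3/4) + (1/8)·log₂(1/8) + (1/8)·log₂(1/8)]
  = 0.3113 + 0.3750 + 0.3750
  = 1.0613 bits

I(S;T) = H(S) + H(T) - H(S,T)
  = 1.0613 + 1.0613 - 1.0613
  = 1.0613 bits

min(H(S), H(T)) = min(1.0613, 1.0613) = 1.0613 bits
Normalized MI = 1.0613 / 1.0613 = 1.0000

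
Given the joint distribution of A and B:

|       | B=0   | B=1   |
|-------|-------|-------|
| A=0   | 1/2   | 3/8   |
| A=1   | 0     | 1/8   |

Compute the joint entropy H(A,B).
H(A,B) = -Σ P(A,B) log₂ P(A,B), summed over the non-zero cells:
H(A,B) = -[(1/2)·log₂(1/2) + (3/8)·log₂(3/8) + (1/8)·log₂(1/8)]
  = 0.5000 + 0.5306 + 0.3750
  = 1.4056 bits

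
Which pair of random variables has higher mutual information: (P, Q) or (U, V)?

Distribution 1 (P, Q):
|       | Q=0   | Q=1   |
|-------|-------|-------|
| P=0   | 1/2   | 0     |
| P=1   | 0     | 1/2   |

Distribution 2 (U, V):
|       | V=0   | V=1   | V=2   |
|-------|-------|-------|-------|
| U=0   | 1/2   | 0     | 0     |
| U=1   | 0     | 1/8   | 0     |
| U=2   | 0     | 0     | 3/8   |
Distribution 1 (P, Q):
Marginal P(P) (row sums):
  P(P=0) = 1/2 + 0 = 1/2
  P(P=1) = 0 + 1/2 = 1/2
Marginal P(Q) (column sums):
  P(Q=0) = 1/2 + 0 = 1/2
  P(Q=1) = 0 + 1/2 = 1/2

H(P) = -[(1/2)·log₂(1/2) + (1/2)·log₂(1/2)]
  = 0.5000 + 0.5000
  = 1.0000 bits
H(Q) = -[(1/2)·log₂(1/2) + (1/2)·log₂(1/2)]
  = 0.5000 + 0.5000
  = 1.0000 bits
H(P,Q) = -[(1/2)·log₂(1/2) + (1/2)·log₂(1/2)]
  = 0.5000 + 0.5000
  = 1.0000 bits

I(P;Q) = H(P) + H(Q) - H(P,Q)
  = 1.0000 + 1.0000 - 1.0000
  = 1.0000 bits

Distribution 2 (U, V):
Marginal P(U) (row sums):
  P(U=0) = 1/2 + 0 + 0 = 1/2
  P(U=1) = 0 + 1/8 + 0 = 1/8
  P(U=2) = 0 + 0 + 3/8 = 3/8
Marginal P(V) (column sums):
  P(V=0) = 1/2 + 0 + 0 = 1/2
  P(V=1) = 0 + 1/8 + 0 = 1/8
  P(V=2) = 0 + 0 + 3/8 = 3/8

H(U) = -[(1/2)·log₂(1/2) + (1/8)·log₂(1/8) + (3/8)·log₂(3/8)]
  = 0.5000 + 0.3750 + 0.5306
  = 1.4056 bits
H(V) = -[(1/2)·log₂(1/2) + (1/8)·log₂(1/8) + (3/8)·log₂(3/8)]
  = 0.5000 + 0.3750 + 0.5306
  = 1.4056 bits
H(U,V) = -[(1/2)·log₂(1/2) + (1/8)·log₂(1/8) + (3/8)·log₂(3/8)]
  = 0.5000 + 0.3750 + 0.5306
  = 1.4056 bits

I(U;V) = H(U) + H(V) - H(U,V)
  = 1.4056 + 1.4056 - 1.4056
  = 1.4056 bits

I(U;V) = 1.4056 bits > I(P;Q) = 1.0000 bits, so (U, V) has the higher mutual information (stronger dependence).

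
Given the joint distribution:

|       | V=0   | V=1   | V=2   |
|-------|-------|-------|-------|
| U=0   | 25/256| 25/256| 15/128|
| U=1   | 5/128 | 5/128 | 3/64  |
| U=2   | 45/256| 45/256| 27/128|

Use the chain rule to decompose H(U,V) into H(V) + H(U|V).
By the chain rule: H(U,V) = H(V) + H(U|V)

Marginal P(V) (column sums):
  P(V=0) = 25/256 + 5/128 + 45/256 = 5/16
  P(V=1) = 25/256 + 5/128 + 45/256 = 5/16
  P(V=2) = 15/128 + 3/64 + 27/128 = 3/8
H(V) = -[(5/16)·log₂(5/16) + (5/16)·log₂(5/16) + (3/8)·log₂(3/8)]
  = 0.5244 + 0.5244 + 0.5306
  = 1.5794 bits
H(U|V) = -Σ P(U,V)·log₂ P(U|V), where P(U|V) = P(U,V) / P(V)
  (U=0,V=0): P(U|V) = (25/256)/(5/16) = 5/16;  -(25/256)·log₂(5/16) = 0.1639
  (U=0,V=1): P(U|V) = (25/256)/(5/16) = 5/16;  -(25/256)·log₂(5/16) = 0.1639
  (U=0,V=2): P(U|V) = (15/128)/(3/8) = 5/16;  -(15/128)·log₂(5/16) = 0.1966
  (U=1,V=0): P(U|V) = (5/128)/(5/16) = 1/8;  -(5/128)·log₂(1/8) = 0.1172
  (U=1,V=1): P(U|V) = (5/128)/(5/16) = 1/8;  -(5/128)·log₂(1/8) = 0.1172
  (U=1,V=2): P(U|V) = (3/64)/(3/8) = 1/8;  -(3/64)·log₂(1/8) = 0.1406
  (U=2,V=0): P(U|V) = (45/256)/(5/16) = 9/16;  -(45/256)·log₂(9/16) = 0.1459
  (U=2,V=1): P(U|V) = (45/256)/(5/16) = 9/16;  -(45/256)·log₂(9/16) = 0.1459
  (U=2,V=2): P(U|V) = (27/128)/(3/8) = 9/16;  -(27/128)·log₂(9/16) = 0.1751
H(U|V) = 0.1639 + 0.1639 + 0.1966 + 0.1172 + 0.1172 + 0.1406 + 0.1459 + 0.1459 + 0.1751
  = 1.3663 bits

H(U,V) = H(V) + H(U|V) = 1.5794 + 1.3663 = 2.9457 bits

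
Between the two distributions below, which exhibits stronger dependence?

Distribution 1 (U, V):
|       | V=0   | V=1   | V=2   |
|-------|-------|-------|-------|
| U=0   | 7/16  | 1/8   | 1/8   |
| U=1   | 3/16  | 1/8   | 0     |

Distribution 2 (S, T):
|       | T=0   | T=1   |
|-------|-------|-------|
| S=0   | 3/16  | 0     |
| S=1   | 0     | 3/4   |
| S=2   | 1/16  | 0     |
Distribution 1 (U, V):
Marginal P(U) (row sums):
  P(U=0) = 7/16 + 1/8 + 1/8 = 11/16
  P(U=1) = 3/16 + 1/8 + 0 = 5/16
Marginal P(V) (column sums):
  P(V=0) = 7/16 + 3/16 = 5/8
  P(V=1) = 1/8 + 1/8 = 1/4
  P(V=2) = 1/8 + 0 = 1/8

H(U) = -[(11/16)·log₂(11/16) + (5/16)·log₂(5/16)]
  = 0.3716 + 0.5244
  = 0.8960 bits
H(V) = -[(5/8)·log₂(5/8) + (1/4)·log₂(1/4) + (1/8)·log₂(1/8)]
  = 0.4238 + 0.5000 + 0.3750
  = 1.2988 bits
H(U,V) = -[(7/16)·log₂(7/16) + (1/8)·log₂(1/8) + (1/8)·log₂(1/8) + (3/16)·log₂(3/16) + (1/8)·log₂(1/8)]
  = 0.5218 + 0.3750 + 0.3750 + 0.4528 + 0.3750
  = 2.0996 bits

I(U;V) = H(U) + H(V) - H(U,V)
  = 0.8960 + 1.2988 - 2.0996
  = 0.0952 bits

Distribution 2 (S, T):
Marginal P(S) (row sums):
  P(S=0) = 3/16 + 0 = 3/16
  P(S=1) = 0 + 3/4 = 3/4
  P(S=2) = 1/16 + 0 = 1/16
Marginal P(T) (column sums):
  P(T=0) = 3/16 + 0 + 1/16 = 1/4
  P(T=1) = 0 + 3/4 + 0 = 3/4

H(S) = -[(3/16)·log₂(3/16) + (3/4)·log₂(3/4) + (1/16)·log₂(1/16)]
  = 0.4528 + 0.3113 + 0.2500
  = 1.0141 bits
H(T) = -[(1/4)·log₂(1/4) + (3/4)·log₂(3/4)]
  = 0.5000 + 0.3113
  = 0.8113 bits
H(S,T) = -[(3/16)·log₂(3/16) + (3/4)·log₂(3/4) + (1/16)·log₂(1/16)]
  = 0.4528 + 0.3113 + 0.2500
  = 1.0141 bits

I(S;T) = H(S) + H(T) - H(S,T)
  = 1.0141 + 0.8113 - 1.0141
  = 0.8113 bits

I(S;T) = 0.8113 bits > I(U;V) = 0.0952 bits, so (S, T) has the higher mutual information (stronger dependence).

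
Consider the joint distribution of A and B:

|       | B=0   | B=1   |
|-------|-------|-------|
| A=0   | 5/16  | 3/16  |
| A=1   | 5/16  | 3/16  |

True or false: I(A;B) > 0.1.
Marginal P(A) (row sums):
  P(A=0) = 5/16 + 3/16 = 1/2
  P(A=1) = 5/16 + 3/16 = 1/2
Marginal P(B) (column sums):
  P(B=0) = 5/16 + 5/16 = 5/8
  P(B=1) = 3/16 + 3/16 = 3/8

H(A) = -[(1/2)·log₂(1/2) + (1/2)·log₂(1/2)]
  = 0.5000 + 0.5000
  = 1.0000 bits
H(B) = -[(5/8)·log₂(5/8) + (3/8)·log₂(3/8)]
  = 0.4238 + 0.5306
  = 0.9544 bits
H(A,B) = -[(5/16)·log₂(5/16) + (3/16)·log₂(3/16) + (5/16)·log₂(5/16) + (3/16)·log₂(3/16)]
  = 0.5244 + 0.4528 + 0.5244 + 0.4528
  = 1.9544 bits

I(A;B) = H(A) + H(B) - H(A,B)
  = 1.0000 + 0.9544 - 1.9544
  = 0.0000 bits

False. I(A;B) = 0.0000 bits, which is ≤ 0.1 bits.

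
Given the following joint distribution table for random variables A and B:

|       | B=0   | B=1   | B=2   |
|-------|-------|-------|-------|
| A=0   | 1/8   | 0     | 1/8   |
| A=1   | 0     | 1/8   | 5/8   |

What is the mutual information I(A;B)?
Marginal P(A) (row sums):
  P(A=0) = 1/8 + 0 + 1/8 = 1/4
  P(A=1) = 0 + 1/8 + 5/8 = 3/4
Marginal P(B) (column sums):
  P(B=0) = 1/8 + 0 = 1/8
  P(B=1) = 0 + 1/8 = 1/8
  P(B=2) = 1/8 + 5/8 = 3/4

H(A) = -[(1/4)·log₂(1/4) + (3/4)·log₂(3/4)]
  = 0.5000 + 0.3113
  = 0.8113 bits
H(B) = -[(1/8)·log₂(1/8) + (1/8)·log₂(1/8) + (3/4)·log₂(3/4)]
  = 0.3750 + 0.3750 + 0.3113
  = 1.0613 bits
H(A,B) = -[(1/8)·log₂(1/8) + (1/8)·log₂(1/8) + (1/8)·log₂(1/8) + (5/8)·log₂(5/8)]
  = 0.3750 + 0.3750 + 0.3750 + 0.4238
  = 1.5488 bits

I(A;B) = H(A) + H(B) - H(A,B)
  = 0.8113 + 1.0613 - 1.5488
  = 0.3238 bits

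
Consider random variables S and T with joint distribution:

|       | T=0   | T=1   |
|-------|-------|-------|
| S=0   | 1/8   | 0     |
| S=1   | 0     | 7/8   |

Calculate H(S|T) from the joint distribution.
Marginal P(T) (column sums):
  P(T=0) = 1/8 + 0 = 1/8
  P(T=1) = 0 + 7/8 = 7/8

H(S|T) = -Σ P(S,T)·log₂ P(S|T), where P(S|T) = P(S,T) / P(T)
  (cells with P(S,T) = 0 contribute 0)
  (S=0,T=0): P(S|T) = (1/8)/(1/8) = 1;  -(1/8)·log₂(1) = 0.0000
  (S=1,T=1): P(S|T) = (7/8)/(7/8) = 1;  -(7/8)·log₂(1) = 0.0000
H(S|T) = 0.0000 + 0.0000
  = 0.0000 bits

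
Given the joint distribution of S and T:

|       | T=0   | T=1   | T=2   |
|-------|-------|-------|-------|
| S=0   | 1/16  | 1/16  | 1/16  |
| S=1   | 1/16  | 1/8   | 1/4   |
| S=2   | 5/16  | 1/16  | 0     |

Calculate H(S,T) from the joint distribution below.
H(S,T) = -Σ P(S,T) log₂ P(S,T), summed over the non-zero cells:
H(S,T) = -[(1/16)·log₂(1/16) + (1/16)·log₂(1/16) + (1/16)·log₂(1/16) + (1/16)·log₂(1/16) + (1/8)·log₂(1/8) + (1/4)·log₂(1/4) + (5/16)·log₂(5/16) + (1/16)·log₂(1/16)]
  = 0.2500 + 0.2500 + 0.2500 + 0.2500 + 0.3750 + 0.5000 + 0.5244 + 0.2500
  = 2.6494 bits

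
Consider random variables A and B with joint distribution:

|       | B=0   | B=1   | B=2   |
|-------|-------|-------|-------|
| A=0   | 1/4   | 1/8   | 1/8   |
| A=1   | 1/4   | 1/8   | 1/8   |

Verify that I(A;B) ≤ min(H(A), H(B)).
Marginal P(A) (row sums):
  P(A=0) = 1/4 + 1/8 + 1/8 = 1/2
  P(A=1) = 1/4 + 1/8 + 1/8 = 1/2
Marginal P(B) (column sums):
  P(B=0) = 1/4 + 1/4 = 1/2
  P(B=1) = 1/8 + 1/8 = 1/4
  P(B=2) = 1/8 + 1/8 = 1/4

H(A) = -[(1/2)·log₂(1/2) + (1/2)·log₂(1/2)]
  = 0.5000 + 0.5000
  = 1.0000 bits
H(B) = -[(1/2)·log₂(1/2) + (1/4)·log₂(1/4) + (1/4)·log₂(1/4)]
  = 0.5000 + 0.5000 + 0.5000
  = 1.5000 bits
H(A,B) = -[(1/4)·log₂(1/4) + (1/8)·log₂(1/8) + (1/8)·log₂(1/8) + (1/4)·log₂(1/4) + (1/8)·log₂(1/8) + (1/8)·log₂(1/8)]
  = 0.5000 + 0.3750 + 0.3750 + 0.5000 + 0.3750 + 0.3750
  = 2.5000 bits

I(A;B) = H(A) + H(B) - H(A,B)
  = 1.0000 + 1.5000 - 2.5000
  = 0.0000 bits

min(H(A), H(B)) = min(1.0000, 1.5000) = 1.0000 bits
Since 0.0000 ≤ 1.0000, the bound is satisfied ✓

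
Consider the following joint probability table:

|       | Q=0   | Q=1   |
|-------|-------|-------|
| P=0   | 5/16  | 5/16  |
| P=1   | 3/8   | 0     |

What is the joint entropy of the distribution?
H(P,Q) = -Σ P(P,Q) log₂ P(P,Q), summed over the non-zero cells:
H(P,Q) = -[(5/16)·log₂(5/16) + (5/16)·log₂(5/16) + (3/8)·log₂(3/8)]
  = 0.5244 + 0.5244 + 0.5306
  = 1.5794 bits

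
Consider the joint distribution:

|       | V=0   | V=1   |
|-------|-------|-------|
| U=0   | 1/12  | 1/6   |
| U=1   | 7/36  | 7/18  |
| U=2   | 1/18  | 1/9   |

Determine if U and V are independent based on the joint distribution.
Marginal P(U) (row sums):
  P(U=0) = 1/12 + 1/6 = 1/4
  P(U=1) = 7/36 + 7/18 = 7/12
  P(U=2) = 1/18 + 1/9 = 1/6
Marginal P(V) (column sums):
  P(V=0) = 1/12 + 7/36 + 1/18 = 1/3
  P(V=1) = 1/6 + 7/18 + 1/9 = 2/3

U and V are independent iff P(U=i,V=j) = P(U=i)·P(V=j) for every cell.
  P(U=0)·P(V=0) = 1/4 × 1/3 = 1/12 = P(U=0,V=0) ✓
  P(U=0)·P(V=1) = 1/4 × 2/3 = 1/6 = P(U=0,V=1) ✓
  P(U=1)·P(V=0) = 7/12 × 1/3 = 7/36 = P(U=1,V=0) ✓
  P(U=1)·P(V=1) = 7/12 × 2/3 = 7/18 = P(U=1,V=1) ✓
  P(U=2)·P(V=0) = 1/6 × 1/3 = 1/18 = P(U=2,V=0) ✓
  P(U=2)·P(V=1) = 1/6 × 2/3 = 1/9 = P(U=2,V=1) ✓

Yes, U and V are independent: every cell factors, so I(U;V) = 0 bits.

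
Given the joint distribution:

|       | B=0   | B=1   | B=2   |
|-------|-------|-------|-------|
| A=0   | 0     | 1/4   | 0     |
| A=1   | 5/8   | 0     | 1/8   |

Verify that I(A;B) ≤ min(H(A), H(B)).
Marginal P(A) (row sums):
  P(A=0) = 0 + 1/4 + 0 = 1/4
  P(A=1) = 5/8 + 0 + 1/8 = 3/4
Marginal P(B) (column sums):
  P(B=0) = 0 + 5/8 = 5/8
  P(B=1) = 1/4 + 0 = 1/4
  P(B=2) = 0 + 1/8 = 1/8

H(A) = -[(1/4)·log₂(1/4) + (3/4)·log₂(3/4)]
  = 0.5000 + 0.3113
  = 0.8113 bits
H(B) = -[(5/8)·log₂(5/8) + (1/4)·log₂(1/4) + (1/8)·log₂(1/8)]
  = 0.4238 + 0.5000 + 0.3750
  = 1.2988 bits
H(A,B) = -[(1/4)·log₂(1/4) + (5/8)·log₂(5/8) + (1/8)·log₂(1/8)]
  = 0.5000 + 0.4238 + 0.3750
  = 1.2988 bits

I(A;B) = H(A) + H(B) - H(A,B)
  = 0.8113 + 1.2988 - 1.2988
  = 0.8113 bits

min(H(A), H(B)) = min(0.8113, 1.2988) = 0.8113 bits
Since 0.8113 ≤ 0.8113, the bound is satisfied ✓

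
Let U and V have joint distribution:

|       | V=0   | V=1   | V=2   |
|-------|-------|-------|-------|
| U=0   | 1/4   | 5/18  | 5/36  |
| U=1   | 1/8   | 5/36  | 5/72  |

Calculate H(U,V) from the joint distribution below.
H(U,V) = -Σ P(U,V) log₂ P(U,V), summed over the non-zero cells:
H(U,V) = -[(1/4)·log₂(1/4) + (5/18)·log₂(5/18) + (5/36)·log₂(5/36) + (1/8)·log₂(1/8) + (5/36)·log₂(5/36) + (5/72)·log₂(5/72)]
  = 0.5000 + 0.5133 + 0.3956 + 0.3750 + 0.3956 + 0.2672
  = 2.4467 bits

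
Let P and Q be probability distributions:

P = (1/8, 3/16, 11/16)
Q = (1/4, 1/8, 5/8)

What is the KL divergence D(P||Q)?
D(P||Q) = Σ P(i) log₂(P(i)/Q(i))
  i=0: (1/8) × log₂((1/8)/(1/4)) = (1/8) × log₂(1/2) = -0.1250
  i=1: (3/16) × log₂((3/16)/(1/8)) = (3/16) × log₂(3/2) = 0.1097
  i=2: (11/16) × log₂((11/16)/(5/8)) = (11/16) × log₂(11/10) = 0.0945
D(P||Q) = -0.1250 + 0.1097 + 0.0945
  = 0.0792 bits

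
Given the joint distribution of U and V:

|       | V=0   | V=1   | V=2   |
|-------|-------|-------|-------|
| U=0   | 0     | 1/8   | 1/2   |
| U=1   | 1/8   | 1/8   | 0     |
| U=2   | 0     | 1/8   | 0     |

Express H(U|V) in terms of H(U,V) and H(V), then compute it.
H(U|V) = H(U,V) - H(V)

Marginal P(V) (column sums):
  P(V=0) = 0 + 1/8 + 0 = 1/8
  P(V=1) = 1/8 + 1/8 + 1/8 = 3/8
  P(V=2) = 1/2 + 0 + 0 = 1/2

H(U,V) = -[(1/8)·log₂(1/8) + (1/2)·log₂(1/2) + (1/8)·log₂(1/8) + (1/8)·log₂(1/8) + (1/8)·log₂(1/8)]
  = 0.3750 + 0.5000 + 0.3750 + 0.3750 + 0.3750
  = 2.0000 bits
H(V) = -[(1/8)·log₂(1/8) + (3/8)·log₂(3/8) + (1/2)·log₂(1/2)]
  = 0.3750 + 0.5306 + 0.5000
  = 1.4056 bits

H(U|V) = 2.0000 - 1.4056 = 0.5944 bits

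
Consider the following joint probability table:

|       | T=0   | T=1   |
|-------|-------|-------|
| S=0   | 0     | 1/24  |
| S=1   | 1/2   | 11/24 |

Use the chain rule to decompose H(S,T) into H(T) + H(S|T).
By the chain rule: H(S,T) = H(T) + H(S|T)

Marginal P(T) (column sums):
  P(T=0) = 0 + 1/2 = 1/2
  P(T=1) = 1/24 + 11/24 = 1/2
H(T) = -[(1/2)·log₂(1/2) + (1/2)·log₂(1/2)]
  = 0.5000 + 0.5000
  = 1.0000 bits
H(S|T) = -Σ P(S,T)·log₂ P(S|T), where P(S|T) = P(S,T) / P(T)
  (cells with P(S,T) = 0 contribute 0)
  (S=0,T=1): P(S|T) = (1/24)/(1/2) = 1/12;  -(1/24)·log₂(1/12) = 0.1494
  (S=1,T=0): P(S|T) = (1/2)/(1/2) = 1;  -(1/2)·log₂(1) = 0.0000
  (S=1,T=1): P(S|T) = (11/24)/(1/2) = 11/12;  -(11/24)·log₂(11/12) = 0.0575
H(S|T) = 0.1494 + 0.0000 + 0.0575
  = 0.2069 bits

H(S,T) = H(T) + H(S|T) = 1.0000 + 0.2069 = 1.2069 bits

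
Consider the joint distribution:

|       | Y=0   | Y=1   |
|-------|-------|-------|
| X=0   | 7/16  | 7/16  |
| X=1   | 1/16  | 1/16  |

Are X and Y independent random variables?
Marginal P(X) (row sums):
  P(X=0) = 7/16 + 7/16 = 7/8
  P(X=1) = 1/16 + 1/16 = 1/8
Marginal P(Y) (column sums):
  P(Y=0) = 7/16 + 1/16 = 1/2
  P(Y=1) = 7/16 + 1/16 = 1/2

X and Y are independent iff P(X=i,Y=j) = P(X=i)·P(Y=j) for every cell.
  P(X=0)·P(Y=0) = 7/8 × 1/2 = 7/16 = P(X=0,Y=0) ✓
  P(X=0)·P(Y=1) = 7/8 × 1/2 = 7/16 = P(X=0,Y=1) ✓
  P(X=1)·P(Y=0) = 1/8 × 1/2 = 1/16 = P(X=1,Y=0) ✓
  P(X=1)·P(Y=1) = 1/8 × 1/2 = 1/16 = P(X=1,Y=1) ✓

Yes, X and Y are independent: every cell factors, so I(X;Y) = 0 bits.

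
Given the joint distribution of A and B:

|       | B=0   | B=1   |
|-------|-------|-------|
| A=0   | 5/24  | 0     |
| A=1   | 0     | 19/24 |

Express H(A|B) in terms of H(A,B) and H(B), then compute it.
H(A|B) = H(A,B) - H(B)

Marginal P(B) (column sums):
  P(B=0) = 5/24 + 0 = 5/24
  P(B=1) = 0 + 19/24 = 19/24

H(A,B) = -[(5/24)·log₂(5/24) + (19/24)·log₂(19/24)]
  = 0.4715 + 0.2668
  = 0.7383 bits
H(B) = -[(5/24)·log₂(5/24) + (19/24)·log₂(19/24)]
  = 0.4715 + 0.2668
  = 0.7383 bits

H(A|B) = 0.7383 - 0.7383 = 0.0000 bits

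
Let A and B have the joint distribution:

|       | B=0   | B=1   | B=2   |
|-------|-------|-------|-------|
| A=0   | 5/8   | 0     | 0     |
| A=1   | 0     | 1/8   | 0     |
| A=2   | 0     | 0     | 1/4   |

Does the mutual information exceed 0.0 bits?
Marginal P(A) (row sums):
  P(A=0) = 5/8 + 0 + 0 = 5/8
  P(A=1) = 0 + 1/8 + 0 = 1/8
  P(A=2) = 0 + 0 + 1/4 = 1/4
Marginal P(B) (column sums):
  P(B=0) = 5/8 + 0 + 0 = 5/8
  P(B=1) = 0 + 1/8 + 0 = 1/8
  P(B=2) = 0 + 0 + 1/4 = 1/4

H(A) = -[(5/8)·log₂(5/8) + (1/8)·log₂(1/8) + (1/4)·log₂(1/4)]
  = 0.4238 + 0.3750 + 0.5000
  = 1.2988 bits
H(B) = -[(5/8)·log₂(5/8) + (1/8)·log₂(1/8) + (1/4)·log₂(1/4)]
  = 0.4238 + 0.3750 + 0.5000
  = 1.2988 bits
H(A,B) = -[(5/8)·log₂(5/8) + (1/8)·log₂(1/8) + (1/4)·log₂(1/4)]
  = 0.4238 + 0.3750 + 0.5000
  = 1.2988 bits

I(A;B) = H(A) + H(B) - H(A,B)
  = 1.2988 + 1.2988 - 1.2988
  = 1.2988 bits

Yes. I(A;B) = 1.2988 bits, which is > 0.0 bits.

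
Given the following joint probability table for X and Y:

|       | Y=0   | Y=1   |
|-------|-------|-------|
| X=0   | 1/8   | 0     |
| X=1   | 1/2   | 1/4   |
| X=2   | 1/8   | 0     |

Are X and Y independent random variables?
Marginal P(X) (row sums):
  P(X=0) = 1/8 + 0 = 1/8
  P(X=1) = 1/2 + 1/4 = 3/4
  P(X=2) = 1/8 + 0 = 1/8
Marginal P(Y) (column sums):
  P(Y=0) = 1/8 + 1/2 + 1/8 = 3/4
  P(Y=1) = 0 + 1/4 + 0 = 1/4

X and Y are independent iff P(X=i,Y=j) = P(X=i)·P(Y=j) for every cell.
  P(X=0)·P(Y=0) = 1/8 × 3/4 = 3/32, but P(X=0,Y=0) = 1/8 ✗

No, X and Y are not independent. Quantitatively, I(X;Y) > 0:

H(X) = -[(1/8)·log₂(1/8) + (3/4)·log₂(3/4) + (1/8)·log₂(1/8)]
  = 0.3750 + 0.3113 + 0.3750
  = 1.0613 bits
H(Y) = -[(3/4)·log₂(3/4) + (1/4)·log₂(1/4)]
  = 0.3113 + 0.5000
  = 0.8113 bits
H(X,Y) = -[(1/8)·log₂(1/8) + (1/2)·log₂(1/2) + (1/4)·log₂(1/4) + (1/8)·log₂(1/8)]
  = 0.3750 + 0.5000 + 0.5000 + 0.3750
  = 1.7500 bits
I(X;Y) = H(X) + H(Y) - H(X,Y) = 1.0613 + 0.8113 - 1.7500 = 0.1226 bits > 0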